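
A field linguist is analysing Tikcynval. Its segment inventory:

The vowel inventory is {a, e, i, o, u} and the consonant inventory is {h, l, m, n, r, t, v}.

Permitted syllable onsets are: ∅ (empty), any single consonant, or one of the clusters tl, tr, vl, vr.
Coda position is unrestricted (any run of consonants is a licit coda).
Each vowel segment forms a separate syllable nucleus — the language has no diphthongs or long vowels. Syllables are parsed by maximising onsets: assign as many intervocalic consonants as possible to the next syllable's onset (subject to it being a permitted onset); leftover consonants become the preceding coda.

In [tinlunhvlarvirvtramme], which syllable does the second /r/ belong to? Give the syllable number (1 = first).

4

Nuclei (vowels): i, u, a, i, a, e → 6 syllables.
/i…u/ gap (V1→V2): /nl/ splits as /n/ + /l/ (/l/ is the longest suffix that is a licit onset).
/u…a/ gap (V2→V3): /nhvl/; trying suffixes from longest down, /vl/ is the first permitted one, so coda /nh/ | onset /vl/.
/a…i/ gap (V3→V4): /rv/ — longest licit onset from the right is /v/, leaving /r/ as coda.
/i…a/ gap (V4→V5): /rvtr/; trying suffixes from longest down, /tr/ is the first permitted one, so coda /rv/ | onset /tr/.
/a…e/ gap (V5→V6): /mm/ — longest licit onset from the right is /m/, leaving /m/ as coda.
Putting it together: tin.lunh.vlar.virv.tram.me.
The second /r/ is in the coda of syllable 4 (/virv/).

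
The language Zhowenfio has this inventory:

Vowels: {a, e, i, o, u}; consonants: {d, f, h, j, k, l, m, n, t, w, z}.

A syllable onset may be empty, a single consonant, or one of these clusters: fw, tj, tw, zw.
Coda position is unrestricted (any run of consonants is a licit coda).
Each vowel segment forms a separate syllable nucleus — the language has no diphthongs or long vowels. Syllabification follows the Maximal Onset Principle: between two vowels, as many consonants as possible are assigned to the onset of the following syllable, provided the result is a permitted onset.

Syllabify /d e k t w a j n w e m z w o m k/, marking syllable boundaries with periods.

dek.twajn.wem.zwomk

The vowels are e, a, e, o — 4 nuclei, so 4 syllables.
σ1/σ2 boundary: /ktw/; trying suffixes from longest down, /tw/ is the first permitted one, so coda /k/ | onset /tw/.
σ2/σ3 boundary: /jnw/ — longest licit onset from the right is /w/, leaving /jn/ as coda.
σ3/σ4 boundary: /mzw/; trying suffixes from longest down, /zw/ is the first permitted one, so coda /m/ | onset /zw/.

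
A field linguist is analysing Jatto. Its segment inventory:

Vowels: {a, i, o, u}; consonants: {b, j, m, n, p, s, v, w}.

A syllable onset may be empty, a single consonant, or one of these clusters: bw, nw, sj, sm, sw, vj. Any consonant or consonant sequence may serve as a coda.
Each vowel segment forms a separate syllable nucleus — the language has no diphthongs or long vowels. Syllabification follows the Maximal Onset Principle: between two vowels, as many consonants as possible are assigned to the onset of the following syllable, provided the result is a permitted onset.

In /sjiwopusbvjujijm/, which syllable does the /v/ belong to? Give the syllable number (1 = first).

4

Nuclei (vowels): i, o, u, u, i → 5 syllables.
σ1/σ2 boundary: just /w/ — single C goes to the following onset.
σ2/σ3 boundary: /p/ → onset of the next syllable (single consonants are always licit onsets).
σ3/σ4 boundary: /sbvj/ — longest licit onset from the right is /vj/, leaving /sb/ as coda.
σ4/σ5 boundary: /j/ → onset of the next syllable (single consonants are always licit onsets).
Putting it together: sji.wo.pusb.vju.jijm.
The /v/ is in the onset of syllable 4 (/vju/).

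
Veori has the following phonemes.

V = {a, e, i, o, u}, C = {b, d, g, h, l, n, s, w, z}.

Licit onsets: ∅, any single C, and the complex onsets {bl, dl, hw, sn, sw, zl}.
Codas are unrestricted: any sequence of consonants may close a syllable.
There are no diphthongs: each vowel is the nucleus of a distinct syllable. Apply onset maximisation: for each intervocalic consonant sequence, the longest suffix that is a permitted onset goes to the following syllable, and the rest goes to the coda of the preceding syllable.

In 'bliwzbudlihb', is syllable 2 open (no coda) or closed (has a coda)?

Vowels present: i, u, i; each is a nucleus, giving 3 syllables.
/i…u/ gap (V1→V2): cluster /wzb/ — the longest permitted-onset suffix is /b/; onset = /b/, preceding coda = /wz/.
/u…i/ gap (V2→V3): /dl/ — entire cluster is a permitted onset → onset /dl/, coda ∅.
Syllabification: bliwz.bu.dlihb.
Syllable 2 is /bu/; it ends in its nucleus with no coda, so it is open.

open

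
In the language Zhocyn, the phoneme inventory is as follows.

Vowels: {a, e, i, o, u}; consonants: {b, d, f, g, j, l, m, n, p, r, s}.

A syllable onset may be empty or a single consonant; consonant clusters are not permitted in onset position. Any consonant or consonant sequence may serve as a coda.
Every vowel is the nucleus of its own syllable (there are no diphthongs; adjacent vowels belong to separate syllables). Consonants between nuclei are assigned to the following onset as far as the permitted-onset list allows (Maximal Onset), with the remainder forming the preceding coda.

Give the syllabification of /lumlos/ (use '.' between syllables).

lum.los

Vowels present: u, o; each is a nucleus, giving 2 syllables.
/u…o/ gap (V1→V2): /ml/ — longest licit onset from the right is /l/, leaving /m/ as coda.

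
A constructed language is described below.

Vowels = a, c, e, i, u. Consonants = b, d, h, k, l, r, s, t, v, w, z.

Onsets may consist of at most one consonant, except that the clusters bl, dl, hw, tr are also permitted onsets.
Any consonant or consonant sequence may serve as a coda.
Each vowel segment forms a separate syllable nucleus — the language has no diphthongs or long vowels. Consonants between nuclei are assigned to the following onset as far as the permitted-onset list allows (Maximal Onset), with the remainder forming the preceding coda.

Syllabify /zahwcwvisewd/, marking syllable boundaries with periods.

Nuclei (vowels): a, c, i, e → 4 syllables.
Between /a/ (V1) and /c/ (V2): /hw/ is a licit onset in full, so it all attaches to the next syllable.
Between /c/ (V2) and /i/ (V3): cluster /wv/ — the longest permitted-onset suffix is /v/; onset = /v/, preceding coda = /w/.
Between /i/ (V3) and /e/ (V4): /s/ → onset of the next syllable (single consonants are always licit onsets).

za.hwcw.vi.sewd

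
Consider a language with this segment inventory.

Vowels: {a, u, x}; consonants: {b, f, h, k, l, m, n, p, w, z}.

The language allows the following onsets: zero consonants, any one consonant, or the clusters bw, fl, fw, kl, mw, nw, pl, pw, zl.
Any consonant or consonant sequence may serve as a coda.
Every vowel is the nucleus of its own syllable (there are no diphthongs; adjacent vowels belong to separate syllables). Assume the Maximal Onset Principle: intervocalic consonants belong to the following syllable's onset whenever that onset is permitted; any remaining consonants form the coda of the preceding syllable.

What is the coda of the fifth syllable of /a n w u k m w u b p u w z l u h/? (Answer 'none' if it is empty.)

h

The vowels are a, u, u, u, u — 5 nuclei, so 5 syllables.
/a…u/ gap (V1→V2): /nw/ is a licit onset in full, so it all attaches to the next syllable.
/u…u/ gap (V2→V3): /kmw/; trying suffixes from longest down, /mw/ is the first permitted one, so coda /k/ | onset /mw/.
/u…u/ gap (V3→V4): /bp/ — longest licit onset from the right is /p/, leaving /b/ as coda.
/u…u/ gap (V4→V5): /wzl/ — longest licit onset from the right is /zl/, leaving /w/ as coda.
So the parse is a.nwuk.mwub.puw.zluh.
Syllable 5 is /zluh/: onset /zl/, nucleus /u/, coda /h/.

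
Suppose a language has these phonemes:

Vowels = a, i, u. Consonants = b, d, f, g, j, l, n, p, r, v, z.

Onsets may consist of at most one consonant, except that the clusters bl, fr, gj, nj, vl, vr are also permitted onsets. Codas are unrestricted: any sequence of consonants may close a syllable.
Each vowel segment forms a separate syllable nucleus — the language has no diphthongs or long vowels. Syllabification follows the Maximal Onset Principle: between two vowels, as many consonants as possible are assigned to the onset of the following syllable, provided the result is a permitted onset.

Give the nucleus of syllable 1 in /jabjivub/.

Nuclei (vowels): a, i, u → 3 syllables.
The first nucleus (vowel 1 from the left) is /a/.

a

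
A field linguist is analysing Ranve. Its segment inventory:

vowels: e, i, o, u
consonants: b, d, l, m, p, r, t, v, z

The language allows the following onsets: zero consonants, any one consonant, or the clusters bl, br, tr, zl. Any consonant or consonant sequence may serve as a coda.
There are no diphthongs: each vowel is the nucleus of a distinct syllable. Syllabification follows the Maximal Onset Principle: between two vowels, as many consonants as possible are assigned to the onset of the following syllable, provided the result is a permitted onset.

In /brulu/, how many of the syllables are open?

Nuclei (vowels): u, u → 2 syllables.
/u…u/ gap (V1→V2): /l/ is a single consonant, so it becomes the next onset.
Syllabification: bru.lu.
Classifying each syllable: /bru/ (open), /lu/ (open).
Open syllables: 2.

2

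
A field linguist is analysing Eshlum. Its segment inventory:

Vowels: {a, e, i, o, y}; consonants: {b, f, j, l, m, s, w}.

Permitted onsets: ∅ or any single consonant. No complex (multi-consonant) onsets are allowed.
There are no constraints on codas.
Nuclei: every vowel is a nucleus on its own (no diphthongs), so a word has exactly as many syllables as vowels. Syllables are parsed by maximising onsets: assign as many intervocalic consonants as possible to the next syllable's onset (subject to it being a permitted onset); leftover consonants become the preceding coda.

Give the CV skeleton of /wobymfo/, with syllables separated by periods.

CV.CVC.CV

Vowels present: o, y, o; each is a nucleus, giving 3 syllables.
σ1/σ2 boundary: /b/ is a single consonant, so it becomes the next onset.
σ2/σ3 boundary: /mf/ splits as /m/ + /f/ (/f/ is the longest suffix that is a licit onset).
Syllabification: wo.bym.fo.
Mapping each syllable to C/V: /wo/ → CV, /bym/ → CVC, /fo/ → CV.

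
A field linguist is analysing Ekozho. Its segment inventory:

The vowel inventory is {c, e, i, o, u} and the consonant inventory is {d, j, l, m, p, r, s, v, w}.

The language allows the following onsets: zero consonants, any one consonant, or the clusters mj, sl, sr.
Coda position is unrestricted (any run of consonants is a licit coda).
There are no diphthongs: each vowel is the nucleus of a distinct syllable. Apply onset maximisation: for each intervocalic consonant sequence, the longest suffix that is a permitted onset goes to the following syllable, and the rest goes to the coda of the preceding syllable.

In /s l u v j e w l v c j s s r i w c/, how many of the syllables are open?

Vowels present: u, e, c, i, c; each is a nucleus, giving 5 syllables.
V1 /u/ – V2 /e/: /vj/ splits as /v/ + /j/ (/j/ is the longest suffix that is a licit onset).
V2 /e/ – V3 /c/: cluster /wlv/ — the longest permitted-onset suffix is /v/; onset = /v/, preceding coda = /wl/.
V3 /c/ – V4 /i/: /jssr/ — longest licit onset from the right is /sr/, leaving /js/ as coda.
V4 /i/ – V5 /c/: /w/ is a single consonant, so it becomes the next onset.
Putting it together: sluv.jewl.vcjs.sri.wc.
Classifying each syllable: /sluv/ (closed), /jewl/ (closed), /vcjs/ (closed), /sri/ (open), /wc/ (open).
Open syllables: 2.

2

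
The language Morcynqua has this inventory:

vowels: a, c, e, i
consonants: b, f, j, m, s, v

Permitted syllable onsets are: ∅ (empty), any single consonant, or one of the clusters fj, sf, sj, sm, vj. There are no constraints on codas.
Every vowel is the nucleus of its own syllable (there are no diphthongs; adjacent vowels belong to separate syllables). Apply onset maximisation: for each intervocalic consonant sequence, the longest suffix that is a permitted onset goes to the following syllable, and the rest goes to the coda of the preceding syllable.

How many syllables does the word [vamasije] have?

Vowels present: a, a, i, e; each is a nucleus, giving 4 syllables.

4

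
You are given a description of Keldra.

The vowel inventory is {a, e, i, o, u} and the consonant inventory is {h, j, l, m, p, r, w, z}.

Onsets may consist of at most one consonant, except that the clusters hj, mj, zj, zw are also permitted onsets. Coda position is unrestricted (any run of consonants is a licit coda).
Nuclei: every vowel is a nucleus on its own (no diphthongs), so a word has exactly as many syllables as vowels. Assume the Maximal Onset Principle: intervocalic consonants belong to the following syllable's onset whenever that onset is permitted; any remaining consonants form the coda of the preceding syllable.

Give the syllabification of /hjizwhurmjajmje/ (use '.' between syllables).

The vowels are i, u, a, e — 4 nuclei, so 4 syllables.
σ1/σ2 boundary: /zwh/ — longest licit onset from the right is /h/, leaving /zw/ as coda.
σ2/σ3 boundary: /rmj/ — longest licit onset from the right is /mj/, leaving /r/ as coda.
σ3/σ4 boundary: cluster /jmj/ — the longest permitted-onset suffix is /mj/; onset = /mj/, preceding coda = /j/.

hjizw.hur.mjaj.mje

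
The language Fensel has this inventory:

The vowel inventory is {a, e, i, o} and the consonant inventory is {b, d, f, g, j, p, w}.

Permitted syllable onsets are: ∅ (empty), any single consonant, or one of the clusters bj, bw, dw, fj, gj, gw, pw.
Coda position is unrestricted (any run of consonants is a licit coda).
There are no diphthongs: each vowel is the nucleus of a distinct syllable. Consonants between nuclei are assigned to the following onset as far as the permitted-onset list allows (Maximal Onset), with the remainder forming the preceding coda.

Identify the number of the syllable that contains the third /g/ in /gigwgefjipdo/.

Vowels present: i, e, i, o; each is a nucleus, giving 4 syllables.
Between /i/ (V1) and /e/ (V2): cluster /gwg/ — the longest permitted-onset suffix is /g/; onset = /g/, preceding coda = /gw/.
Between /e/ (V2) and /i/ (V3): /fj/ is a licit onset in full, so it all attaches to the next syllable.
Between /i/ (V3) and /o/ (V4): /pd/ splits as /p/ + /d/ (/d/ is the longest suffix that is a licit onset).
So the parse is gigw.ge.fjip.do.
The third /g/ is in the onset of syllable 2 (/ge/).

2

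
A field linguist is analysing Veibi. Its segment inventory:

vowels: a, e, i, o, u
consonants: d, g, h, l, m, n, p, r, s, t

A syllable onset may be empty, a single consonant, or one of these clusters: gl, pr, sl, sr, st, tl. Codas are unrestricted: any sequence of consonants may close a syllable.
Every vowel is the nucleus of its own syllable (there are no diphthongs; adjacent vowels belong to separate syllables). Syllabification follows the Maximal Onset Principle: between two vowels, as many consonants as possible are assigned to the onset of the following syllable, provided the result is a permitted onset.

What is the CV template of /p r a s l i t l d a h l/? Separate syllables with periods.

CCV.CCVCC.CVCC

Vowels present: a, i, a; each is a nucleus, giving 3 syllables.
V1 /a/ – V2 /i/: /sl/ is a licit onset in full, so it all attaches to the next syllable.
V2 /i/ – V3 /a/: /tld/ — longest licit onset from the right is /d/, leaving /tl/ as coda.
Result: pra.slitl.dahl.
Mapping each syllable to C/V: /pra/ → CCV, /slitl/ → CCVCC, /dahl/ → CVCC.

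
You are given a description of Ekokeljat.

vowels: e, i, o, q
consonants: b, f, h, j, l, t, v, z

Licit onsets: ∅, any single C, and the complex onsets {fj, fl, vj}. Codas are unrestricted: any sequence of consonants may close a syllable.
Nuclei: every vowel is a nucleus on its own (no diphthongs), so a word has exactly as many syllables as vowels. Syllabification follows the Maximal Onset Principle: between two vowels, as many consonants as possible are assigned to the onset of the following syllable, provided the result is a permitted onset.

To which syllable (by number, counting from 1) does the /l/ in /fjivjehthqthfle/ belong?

Vowels present: i, e, q, e; each is a nucleus, giving 4 syllables.
σ1/σ2 boundary: /vj/ — entire cluster is a permitted onset → onset /vj/, coda ∅.
σ2/σ3 boundary: cluster /hth/ — the longest permitted-onset suffix is /h/; onset = /h/, preceding coda = /ht/.
σ3/σ4 boundary: /thfl/ — longest licit onset from the right is /fl/, leaving /th/ as coda.
Putting it together: fji.vjeht.hqth.fle.
The /l/ is in the onset of syllable 4 (/fle/).

4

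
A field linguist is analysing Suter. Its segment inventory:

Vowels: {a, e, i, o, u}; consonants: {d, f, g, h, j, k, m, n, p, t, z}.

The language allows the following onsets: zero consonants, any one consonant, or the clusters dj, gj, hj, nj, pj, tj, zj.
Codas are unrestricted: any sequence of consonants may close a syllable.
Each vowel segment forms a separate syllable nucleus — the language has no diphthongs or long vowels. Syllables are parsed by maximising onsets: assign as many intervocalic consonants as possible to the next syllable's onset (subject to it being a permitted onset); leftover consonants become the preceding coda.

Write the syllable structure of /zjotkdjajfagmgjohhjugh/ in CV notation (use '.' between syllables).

Nuclei (vowels): o, a, a, o, u → 5 syllables.
σ1/σ2 boundary: /tkdj/ splits as /tk/ + /dj/ (/dj/ is the longest suffix that is a licit onset).
σ2/σ3 boundary: /jf/ — longest licit onset from the right is /f/, leaving /j/ as coda.
σ3/σ4 boundary: /gmgj/ splits as /gm/ + /gj/ (/gj/ is the longest suffix that is a licit onset).
σ4/σ5 boundary: cluster /hhj/ — the longest permitted-onset suffix is /hj/; onset = /hj/, preceding coda = /h/.
Result: zjotk.djaj.fagm.gjoh.hjugh.
Mapping each syllable to C/V: /zjotk/ → CCVCC, /djaj/ → CCVC, /fagm/ → CVCC, /gjoh/ → CCVC, /hjugh/ → CCVCC.

CCVCC.CCVC.CVCC.CCVC.CCVCC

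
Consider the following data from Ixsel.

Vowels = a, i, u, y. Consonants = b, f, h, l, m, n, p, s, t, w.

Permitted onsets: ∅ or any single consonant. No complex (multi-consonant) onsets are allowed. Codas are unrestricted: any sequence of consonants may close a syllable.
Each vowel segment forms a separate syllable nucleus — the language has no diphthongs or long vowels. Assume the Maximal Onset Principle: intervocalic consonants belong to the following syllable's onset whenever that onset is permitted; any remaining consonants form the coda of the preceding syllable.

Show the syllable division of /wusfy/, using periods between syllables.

wus.fy

Nuclei (vowels): u, y → 2 syllables.
σ1/σ2 boundary: /sf/; trying suffixes from longest down, /f/ is the first permitted one, so coda /s/ | onset /f/.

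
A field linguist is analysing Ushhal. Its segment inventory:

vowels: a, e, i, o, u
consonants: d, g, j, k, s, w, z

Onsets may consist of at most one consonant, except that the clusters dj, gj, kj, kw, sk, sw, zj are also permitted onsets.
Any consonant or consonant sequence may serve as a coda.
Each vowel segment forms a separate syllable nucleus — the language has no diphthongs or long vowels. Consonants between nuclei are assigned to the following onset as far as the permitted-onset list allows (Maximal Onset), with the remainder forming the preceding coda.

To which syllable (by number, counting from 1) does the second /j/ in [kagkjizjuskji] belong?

Vowels present: a, i, u, i; each is a nucleus, giving 4 syllables.
σ1/σ2 boundary: /gkj/; trying suffixes from longest down, /kj/ is the first permitted one, so coda /g/ | onset /kj/.
σ2/σ3 boundary: cluster /zj/ — /zj/ is itself a permitted onset, so the whole cluster goes right; preceding coda = ∅.
σ3/σ4 boundary: /skj/ — longest licit onset from the right is /kj/, leaving /s/ as coda.
So the parse is kag.kji.zjus.kji.
The second /j/ is in the onset of syllable 3 (/zjus/).

3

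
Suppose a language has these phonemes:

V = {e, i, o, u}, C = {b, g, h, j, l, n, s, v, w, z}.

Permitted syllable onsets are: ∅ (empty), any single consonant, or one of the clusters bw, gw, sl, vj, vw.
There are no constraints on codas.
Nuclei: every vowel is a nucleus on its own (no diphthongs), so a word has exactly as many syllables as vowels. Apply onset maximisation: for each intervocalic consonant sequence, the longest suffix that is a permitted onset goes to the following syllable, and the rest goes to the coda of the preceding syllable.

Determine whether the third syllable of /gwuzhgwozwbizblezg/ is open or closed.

Vowels present: u, o, i, e; each is a nucleus, giving 4 syllables.
σ1/σ2 boundary: /zhgw/; trying suffixes from longest down, /gw/ is the first permitted one, so coda /zh/ | onset /gw/.
σ2/σ3 boundary: /zwb/ — longest licit onset from the right is /b/, leaving /zw/ as coda.
σ3/σ4 boundary: /zbl/ splits as /zb/ + /l/ (/l/ is the longest suffix that is a licit onset).
Syllabification: gwuzh.gwozw.bizb.lezg.
Syllable 3 is /bizb/ with coda /zb/, so it is closed.

closed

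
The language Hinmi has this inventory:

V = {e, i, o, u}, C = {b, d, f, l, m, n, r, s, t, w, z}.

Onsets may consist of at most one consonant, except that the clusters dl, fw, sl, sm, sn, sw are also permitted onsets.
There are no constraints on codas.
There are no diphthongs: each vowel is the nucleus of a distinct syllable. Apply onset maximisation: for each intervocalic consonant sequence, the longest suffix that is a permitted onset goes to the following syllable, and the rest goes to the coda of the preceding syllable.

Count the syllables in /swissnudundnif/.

Nuclei (vowels): i, u, u, i → 4 syllables.

4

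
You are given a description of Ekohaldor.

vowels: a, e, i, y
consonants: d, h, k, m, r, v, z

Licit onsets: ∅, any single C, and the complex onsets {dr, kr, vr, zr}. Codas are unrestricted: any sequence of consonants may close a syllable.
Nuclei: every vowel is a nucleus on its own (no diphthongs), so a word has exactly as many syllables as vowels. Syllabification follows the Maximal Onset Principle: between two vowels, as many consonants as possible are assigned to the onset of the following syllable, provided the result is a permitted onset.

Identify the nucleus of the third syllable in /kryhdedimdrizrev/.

Vowels present: y, e, i, i, e; each is a nucleus, giving 5 syllables.
The third nucleus (vowel 3 from the left) is /i/.

i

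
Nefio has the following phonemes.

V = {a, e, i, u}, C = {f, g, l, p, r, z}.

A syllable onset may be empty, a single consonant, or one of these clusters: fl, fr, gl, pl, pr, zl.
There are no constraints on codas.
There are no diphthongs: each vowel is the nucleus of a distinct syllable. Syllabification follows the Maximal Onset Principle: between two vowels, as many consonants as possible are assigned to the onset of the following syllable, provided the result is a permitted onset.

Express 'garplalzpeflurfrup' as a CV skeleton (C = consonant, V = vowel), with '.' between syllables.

The vowels are a, a, e, u, u — 5 nuclei, so 5 syllables.
/a…a/ gap (V1→V2): /rpl/ — longest licit onset from the right is /pl/, leaving /r/ as coda.
/a…e/ gap (V2→V3): /lzp/ — longest licit onset from the right is /p/, leaving /lz/ as coda.
/e…u/ gap (V3→V4): /fl/ is a licit onset in full, so it all attaches to the next syllable.
/u…u/ gap (V4→V5): /rfr/; trying suffixes from longest down, /fr/ is the first permitted one, so coda /r/ | onset /fr/.
Putting it together: gar.plalz.pe.flur.frup.
Mapping each syllable to C/V: /gar/ → CVC, /plalz/ → CCVCC, /pe/ → CV, /flur/ → CCVC, /frup/ → CCVC.

CVC.CCVCC.CV.CCVC.CCVC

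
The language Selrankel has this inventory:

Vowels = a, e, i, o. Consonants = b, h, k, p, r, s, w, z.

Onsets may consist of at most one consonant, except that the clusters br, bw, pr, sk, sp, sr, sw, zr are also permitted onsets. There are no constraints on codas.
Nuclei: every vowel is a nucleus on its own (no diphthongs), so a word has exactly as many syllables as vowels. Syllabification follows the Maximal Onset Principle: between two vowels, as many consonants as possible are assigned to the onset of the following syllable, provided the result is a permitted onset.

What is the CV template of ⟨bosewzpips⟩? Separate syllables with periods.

CV.CVCC.CVCC

Vowels present: o, e, i; each is a nucleus, giving 3 syllables.
Between /o/ (V1) and /e/ (V2): /s/ is a single consonant, so it becomes the next onset.
Between /e/ (V2) and /i/ (V3): /wzp/ splits as /wz/ + /p/ (/p/ is the longest suffix that is a licit onset).
Result: bo.sewz.pips.
Mapping each syllable to C/V: /bo/ → CV, /sewz/ → CVCC, /pips/ → CVCC.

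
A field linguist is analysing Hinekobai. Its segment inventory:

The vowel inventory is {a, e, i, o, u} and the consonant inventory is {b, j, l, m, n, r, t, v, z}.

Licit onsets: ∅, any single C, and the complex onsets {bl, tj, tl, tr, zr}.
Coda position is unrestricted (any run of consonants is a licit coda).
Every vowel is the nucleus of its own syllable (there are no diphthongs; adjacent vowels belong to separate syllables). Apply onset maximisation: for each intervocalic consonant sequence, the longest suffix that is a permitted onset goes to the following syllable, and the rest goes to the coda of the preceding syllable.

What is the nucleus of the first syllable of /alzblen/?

The vowels are a, e — 2 nuclei, so 2 syllables.
The first nucleus (vowel 1 from the left) is /a/.

a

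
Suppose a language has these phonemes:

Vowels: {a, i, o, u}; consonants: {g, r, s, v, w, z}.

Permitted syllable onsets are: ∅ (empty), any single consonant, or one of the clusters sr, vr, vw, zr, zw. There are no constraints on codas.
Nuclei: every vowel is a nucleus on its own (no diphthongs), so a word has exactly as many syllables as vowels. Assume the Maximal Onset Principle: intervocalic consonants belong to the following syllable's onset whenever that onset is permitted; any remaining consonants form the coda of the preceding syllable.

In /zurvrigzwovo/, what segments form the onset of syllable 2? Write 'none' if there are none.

The vowels are u, i, o, o — 4 nuclei, so 4 syllables.
Between /u/ (V1) and /i/ (V2): /rvr/ splits as /r/ + /vr/ (/vr/ is the longest suffix that is a licit onset).
Between /i/ (V2) and /o/ (V3): cluster /gzw/ — the longest permitted-onset suffix is /zw/; onset = /zw/, preceding coda = /g/.
Between /o/ (V3) and /o/ (V4): /v/ → onset of the next syllable (single consonants are always licit onsets).
Syllabification: zur.vrig.zwo.vo.
Syllable 2 is /vrig/: onset /vr/, nucleus /i/, coda /g/.

vr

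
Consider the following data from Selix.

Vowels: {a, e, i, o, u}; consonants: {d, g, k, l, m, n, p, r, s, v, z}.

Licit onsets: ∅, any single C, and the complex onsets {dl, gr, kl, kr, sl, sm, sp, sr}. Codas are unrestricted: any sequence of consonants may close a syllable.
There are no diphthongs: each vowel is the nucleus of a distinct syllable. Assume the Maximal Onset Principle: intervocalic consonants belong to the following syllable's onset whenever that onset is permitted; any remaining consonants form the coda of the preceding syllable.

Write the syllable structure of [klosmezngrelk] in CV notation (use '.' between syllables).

CCV.CCVCC.CCVCC

Vowels present: o, e, e; each is a nucleus, giving 3 syllables.
/o…e/ gap (V1→V2): cluster /sm/ — /sm/ is itself a permitted onset, so the whole cluster goes right; preceding coda = ∅.
/e…e/ gap (V2→V3): /zngr/ splits as /zn/ + /gr/ (/gr/ is the longest suffix that is a licit onset).
So the parse is klo.smezn.grelk.
Mapping each syllable to C/V: /klo/ → CCV, /smezn/ → CCVCC, /grelk/ → CCVCC.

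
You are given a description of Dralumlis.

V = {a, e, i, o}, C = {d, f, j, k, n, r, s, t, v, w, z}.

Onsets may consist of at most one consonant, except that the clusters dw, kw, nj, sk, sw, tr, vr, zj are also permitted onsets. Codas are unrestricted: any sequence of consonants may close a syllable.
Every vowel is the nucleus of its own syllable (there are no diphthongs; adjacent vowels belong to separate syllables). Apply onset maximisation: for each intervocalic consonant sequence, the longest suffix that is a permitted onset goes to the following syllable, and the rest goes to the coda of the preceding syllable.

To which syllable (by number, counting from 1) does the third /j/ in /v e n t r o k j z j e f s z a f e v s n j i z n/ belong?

6

Vowels present: e, o, e, a, e, i; each is a nucleus, giving 6 syllables.
/e…o/ gap (V1→V2): /ntr/; trying suffixes from longest down, /tr/ is the first permitted one, so coda /n/ | onset /tr/.
/o…e/ gap (V2→V3): /kjzj/ — longest licit onset from the right is /zj/, leaving /kj/ as coda.
/e…a/ gap (V3→V4): /fsz/ splits as /fs/ + /z/ (/z/ is the longest suffix that is a licit onset).
/a…e/ gap (V4→V5): /f/ is a single consonant, so it becomes the next onset.
/e…i/ gap (V5→V6): cluster /vsnj/ — the longest permitted-onset suffix is /nj/; onset = /nj/, preceding coda = /vs/.
Result: ven.trokj.zjefs.za.fevs.njizn.
The third /j/ is in the onset of syllable 6 (/njizn/).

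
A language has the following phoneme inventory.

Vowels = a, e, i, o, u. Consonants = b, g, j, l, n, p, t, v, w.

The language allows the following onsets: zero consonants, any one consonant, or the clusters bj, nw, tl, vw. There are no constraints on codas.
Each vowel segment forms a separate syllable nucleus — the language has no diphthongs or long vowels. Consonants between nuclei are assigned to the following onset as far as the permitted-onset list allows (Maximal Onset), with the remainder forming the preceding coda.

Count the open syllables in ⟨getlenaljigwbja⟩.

The vowels are e, e, a, i, a — 5 nuclei, so 5 syllables.
Between /e/ (V1) and /e/ (V2): /tl/ — entire cluster is a permitted onset → onset /tl/, coda ∅.
Between /e/ (V2) and /a/ (V3): /n/ is a single consonant, so it becomes the next onset.
Between /a/ (V3) and /i/ (V4): cluster /lj/ — the longest permitted-onset suffix is /j/; onset = /j/, preceding coda = /l/.
Between /i/ (V4) and /a/ (V5): /gwbj/; trying suffixes from longest down, /bj/ is the first permitted one, so coda /gw/ | onset /bj/.
Syllabification: ge.tle.nal.jigw.bja.
Classifying each syllable: /ge/ (open), /tle/ (open), /nal/ (closed), /jigw/ (closed), /bja/ (open).
Open syllables: 3.

3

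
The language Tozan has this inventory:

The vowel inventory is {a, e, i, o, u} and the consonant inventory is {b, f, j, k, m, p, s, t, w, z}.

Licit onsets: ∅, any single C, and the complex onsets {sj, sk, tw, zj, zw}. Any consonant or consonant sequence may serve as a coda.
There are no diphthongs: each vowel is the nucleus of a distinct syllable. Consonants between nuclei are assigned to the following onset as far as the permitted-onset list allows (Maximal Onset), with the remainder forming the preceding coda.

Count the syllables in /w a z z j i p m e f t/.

3

Vowels present: a, i, e; each is a nucleus, giving 3 syllables.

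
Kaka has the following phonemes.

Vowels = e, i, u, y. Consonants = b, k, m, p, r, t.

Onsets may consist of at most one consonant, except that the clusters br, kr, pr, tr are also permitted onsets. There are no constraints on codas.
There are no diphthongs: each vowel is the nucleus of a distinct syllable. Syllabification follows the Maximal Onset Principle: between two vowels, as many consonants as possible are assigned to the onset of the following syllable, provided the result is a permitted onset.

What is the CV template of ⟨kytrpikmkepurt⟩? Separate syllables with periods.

The vowels are y, i, e, u — 4 nuclei, so 4 syllables.
σ1/σ2 boundary: cluster /trp/ — the longest permitted-onset suffix is /p/; onset = /p/, preceding coda = /tr/.
σ2/σ3 boundary: /kmk/ — longest licit onset from the right is /k/, leaving /km/ as coda.
σ3/σ4 boundary: just /p/ — single C goes to the following onset.
Result: kytr.pikm.ke.purt.
Mapping each syllable to C/V: /kytr/ → CVCC, /pikm/ → CVCC, /ke/ → CV, /purt/ → CVCC.

CVCC.CVCC.CV.CVCC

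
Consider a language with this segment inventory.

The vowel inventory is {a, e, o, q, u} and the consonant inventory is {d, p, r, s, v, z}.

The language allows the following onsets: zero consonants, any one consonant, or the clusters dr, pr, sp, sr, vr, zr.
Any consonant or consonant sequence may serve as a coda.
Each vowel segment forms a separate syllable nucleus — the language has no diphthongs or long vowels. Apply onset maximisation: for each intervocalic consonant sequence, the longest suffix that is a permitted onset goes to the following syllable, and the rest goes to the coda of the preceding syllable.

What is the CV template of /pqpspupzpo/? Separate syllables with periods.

CVC.CCVCC.CV

Vowels present: q, u, o; each is a nucleus, giving 3 syllables.
/q…u/ gap (V1→V2): /psp/; trying suffixes from longest down, /sp/ is the first permitted one, so coda /p/ | onset /sp/.
/u…o/ gap (V2→V3): /pzp/ — longest licit onset from the right is /p/, leaving /pz/ as coda.
Result: pqp.spupz.po.
Mapping each syllable to C/V: /pqp/ → CVC, /spupz/ → CCVCC, /po/ → CV.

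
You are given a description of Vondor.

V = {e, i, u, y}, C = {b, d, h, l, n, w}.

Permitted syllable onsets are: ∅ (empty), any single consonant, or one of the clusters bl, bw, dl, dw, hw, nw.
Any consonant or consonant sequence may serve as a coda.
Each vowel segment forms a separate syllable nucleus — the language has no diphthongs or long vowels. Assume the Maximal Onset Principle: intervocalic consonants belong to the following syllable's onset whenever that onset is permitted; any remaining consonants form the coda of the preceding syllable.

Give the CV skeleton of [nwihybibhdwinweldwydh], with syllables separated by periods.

The vowels are i, y, i, i, e, y — 6 nuclei, so 6 syllables.
V1 /i/ – V2 /y/: /h/ → onset of the next syllable (single consonants are always licit onsets).
V2 /y/ – V3 /i/: /b/ is a single consonant, so it becomes the next onset.
V3 /i/ – V4 /i/: cluster /bhdw/ — the longest permitted-onset suffix is /dw/; onset = /dw/, preceding coda = /bh/.
V4 /i/ – V5 /e/: /nw/ is a licit onset in full, so it all attaches to the next syllable.
V5 /e/ – V6 /y/: /ldw/; trying suffixes from longest down, /dw/ is the first permitted one, so coda /l/ | onset /dw/.
Putting it together: nwi.hy.bibh.dwi.nwel.dwydh.
Mapping each syllable to C/V: /nwi/ → CCV, /hy/ → CV, /bibh/ → CVCC, /dwi/ → CCV, /nwel/ → CCVC, /dwydh/ → CCVCC.

CCV.CV.CVCC.CCV.CCVC.CCVCC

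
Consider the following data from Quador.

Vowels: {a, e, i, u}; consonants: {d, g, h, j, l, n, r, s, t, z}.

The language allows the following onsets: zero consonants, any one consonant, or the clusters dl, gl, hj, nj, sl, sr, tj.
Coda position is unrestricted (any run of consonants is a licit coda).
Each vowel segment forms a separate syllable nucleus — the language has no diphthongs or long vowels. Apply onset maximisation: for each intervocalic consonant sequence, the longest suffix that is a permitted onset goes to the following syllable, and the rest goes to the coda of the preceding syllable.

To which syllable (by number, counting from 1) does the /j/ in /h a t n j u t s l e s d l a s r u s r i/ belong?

2

Nuclei (vowels): a, u, e, a, u, i → 6 syllables.
Between /a/ (V1) and /u/ (V2): /tnj/; trying suffixes from longest down, /nj/ is the first permitted one, so coda /t/ | onset /nj/.
Between /u/ (V2) and /e/ (V3): /tsl/ — longest licit onset from the right is /sl/, leaving /t/ as coda.
Between /e/ (V3) and /a/ (V4): cluster /sdl/ — the longest permitted-onset suffix is /dl/; onset = /dl/, preceding coda = /s/.
Between /a/ (V4) and /u/ (V5): /sr/ — entire cluster is a permitted onset → onset /sr/, coda ∅.
Between /u/ (V5) and /i/ (V6): cluster /sr/ — /sr/ is itself a permitted onset, so the whole cluster goes right; preceding coda = ∅.
Result: hat.njut.sles.dla.sru.sri.
The /j/ is in the onset of syllable 2 (/njut/).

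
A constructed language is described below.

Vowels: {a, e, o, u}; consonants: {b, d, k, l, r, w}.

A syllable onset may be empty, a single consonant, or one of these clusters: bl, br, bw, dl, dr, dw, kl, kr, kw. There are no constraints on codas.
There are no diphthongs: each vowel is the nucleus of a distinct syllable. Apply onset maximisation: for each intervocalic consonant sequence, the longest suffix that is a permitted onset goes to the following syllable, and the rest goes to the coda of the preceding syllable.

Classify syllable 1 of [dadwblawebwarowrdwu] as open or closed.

Nuclei (vowels): a, a, e, a, o, u → 6 syllables.
σ1/σ2 boundary: /dwbl/ splits as /dw/ + /bl/ (/bl/ is the longest suffix that is a licit onset).
σ2/σ3 boundary: /w/ is a single consonant, so it becomes the next onset.
σ3/σ4 boundary: cluster /bw/ — /bw/ is itself a permitted onset, so the whole cluster goes right; preceding coda = ∅.
σ4/σ5 boundary: /r/ → onset of the next syllable (single consonants are always licit onsets).
σ5/σ6 boundary: /wrdw/ splits as /wr/ + /dw/ (/dw/ is the longest suffix that is a licit onset).
Syllabification: dadw.bla.we.bwa.rowr.dwu.
Syllable 1 is /dadw/ with coda /dw/, so it is closed.

closed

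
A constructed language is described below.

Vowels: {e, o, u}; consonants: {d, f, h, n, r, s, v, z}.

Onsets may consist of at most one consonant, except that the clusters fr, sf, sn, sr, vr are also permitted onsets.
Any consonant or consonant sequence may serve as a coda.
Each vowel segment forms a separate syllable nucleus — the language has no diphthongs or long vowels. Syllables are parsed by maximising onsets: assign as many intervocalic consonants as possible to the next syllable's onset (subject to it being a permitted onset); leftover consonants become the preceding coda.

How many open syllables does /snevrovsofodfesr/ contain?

Vowels present: e, o, o, o, e; each is a nucleus, giving 5 syllables.
Between /e/ (V1) and /o/ (V2): cluster /vr/ — /vr/ is itself a permitted onset, so the whole cluster goes right; preceding coda = ∅.
Between /o/ (V2) and /o/ (V3): /vs/; trying suffixes from longest down, /s/ is the first permitted one, so coda /v/ | onset /s/.
Between /o/ (V3) and /o/ (V4): /f/ is a single consonant, so it becomes the next onset.
Between /o/ (V4) and /e/ (V5): /df/ — longest licit onset from the right is /f/, leaving /d/ as coda.
Syllabification: sne.vrov.so.fod.fesr.
Classifying each syllable: /sne/ (open), /vrov/ (closed), /so/ (open), /fod/ (closed), /fesr/ (closed).
Open syllables: 2.

2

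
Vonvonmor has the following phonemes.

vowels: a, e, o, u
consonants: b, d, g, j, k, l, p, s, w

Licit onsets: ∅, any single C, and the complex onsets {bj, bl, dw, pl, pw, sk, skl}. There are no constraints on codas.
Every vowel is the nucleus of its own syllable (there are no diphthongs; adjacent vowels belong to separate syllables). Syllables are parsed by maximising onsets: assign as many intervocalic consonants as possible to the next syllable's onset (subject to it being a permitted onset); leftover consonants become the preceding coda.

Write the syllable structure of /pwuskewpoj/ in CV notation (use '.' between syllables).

CCV.CCVC.CVC

Nuclei (vowels): u, e, o → 3 syllables.
V1 /u/ – V2 /e/: /sk/ is a licit onset in full, so it all attaches to the next syllable.
V2 /e/ – V3 /o/: /wp/ splits as /w/ + /p/ (/p/ is the longest suffix that is a licit onset).
Result: pwu.skew.poj.
Mapping each syllable to C/V: /pwu/ → CCV, /skew/ → CCVC, /poj/ → CVC.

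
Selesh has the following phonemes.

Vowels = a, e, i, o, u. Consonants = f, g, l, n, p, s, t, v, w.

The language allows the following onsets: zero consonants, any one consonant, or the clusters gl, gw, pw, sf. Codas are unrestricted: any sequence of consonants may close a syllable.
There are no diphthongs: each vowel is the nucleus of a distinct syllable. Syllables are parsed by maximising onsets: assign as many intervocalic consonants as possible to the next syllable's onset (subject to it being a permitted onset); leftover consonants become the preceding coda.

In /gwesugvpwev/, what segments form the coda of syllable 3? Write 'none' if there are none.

v

The vowels are e, u, e — 3 nuclei, so 3 syllables.
Between /e/ (V1) and /u/ (V2): /s/ is a single consonant, so it becomes the next onset.
Between /u/ (V2) and /e/ (V3): /gvpw/; trying suffixes from longest down, /pw/ is the first permitted one, so coda /gv/ | onset /pw/.
Result: gwe.sugv.pwev.
Syllable 3 is /pwev/: onset /pw/, nucleus /e/, coda /v/.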